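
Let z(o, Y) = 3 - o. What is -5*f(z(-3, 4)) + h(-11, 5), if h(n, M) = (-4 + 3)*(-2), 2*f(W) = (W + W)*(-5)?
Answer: 152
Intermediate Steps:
f(W) = -5*W (f(W) = ((W + W)*(-5))/2 = ((2*W)*(-5))/2 = (-10*W)/2 = -5*W)
h(n, M) = 2 (h(n, M) = -1*(-2) = 2)
-5*f(z(-3, 4)) + h(-11, 5) = -(-25)*(3 - 1*(-3)) + 2 = -(-25)*(3 + 3) + 2 = -(-25)*6 + 2 = -5*(-30) + 2 = 150 + 2 = 152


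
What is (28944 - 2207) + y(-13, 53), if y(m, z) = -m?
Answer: 26750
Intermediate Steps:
(28944 - 2207) + y(-13, 53) = (28944 - 2207) - 1*(-13) = 26737 + 13 = 26750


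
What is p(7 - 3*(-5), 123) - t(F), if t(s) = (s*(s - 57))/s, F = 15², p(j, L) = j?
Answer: -146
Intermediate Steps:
F = 225
t(s) = -57 + s (t(s) = (s*(-57 + s))/s = -57 + s)
p(7 - 3*(-5), 123) - t(F) = (7 - 3*(-5)) - (-57 + 225) = (7 + 15) - 1*168 = 22 - 168 = -146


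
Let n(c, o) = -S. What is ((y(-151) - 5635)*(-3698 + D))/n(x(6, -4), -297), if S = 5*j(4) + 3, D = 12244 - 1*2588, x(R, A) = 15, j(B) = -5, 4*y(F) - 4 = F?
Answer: -67584573/44 ≈ -1.5360e+6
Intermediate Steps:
y(F) = 1 + F/4
D = 9656 (D = 12244 - 2588 = 9656)
S = -22 (S = 5*(-5) + 3 = -25 + 3 = -22)
n(c, o) = 22 (n(c, o) = -1*(-22) = 22)
((y(-151) - 5635)*(-3698 + D))/n(x(6, -4), -297) = (((1 + (1/4)*(-151)) - 5635)*(-3698 + 9656))/22 = (((1 - 151/4) - 5635)*5958)*(1/22) = ((-147/4 - 5635)*5958)*(1/22) = -22687/4*5958*(1/22) = -67584573/2*1/22 = -67584573/44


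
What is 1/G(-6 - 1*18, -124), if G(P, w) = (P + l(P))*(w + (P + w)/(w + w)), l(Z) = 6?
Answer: 31/68859 ≈ 0.00045020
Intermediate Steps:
G(P, w) = (6 + P)*(w + (P + w)/(2*w)) (G(P, w) = (P + 6)*(w + (P + w)/(w + w)) = (6 + P)*(w + (P + w)/((2*w))) = (6 + P)*(w + (P + w)*(1/(2*w))) = (6 + P)*(w + (P + w)/(2*w)))
1/G(-6 - 1*18, -124) = 1/((½)*((-6 - 1*18)² + 6*(-6 - 1*18) - 124*(6 + (-6 - 1*18) + 12*(-124) + 2*(-6 - 1*18)*(-124)))/(-124)) = 1/((½)*(-1/124)*((-6 - 18)² + 6*(-6 - 18) - 124*(6 + (-6 - 18) - 1488 + 2*(-6 - 18)*(-124)))) = 1/((½)*(-1/124)*((-24)² + 6*(-24) - 124*(6 - 24 - 1488 + 2*(-24)*(-124)))) = 1/((½)*(-1/124)*(576 - 144 - 124*(6 - 24 - 1488 + 5952))) = 1/((½)*(-1/124)*(576 - 144 - 124*4446)) = 1/((½)*(-1/124)*(576 - 144 - 551304)) = 1/((½)*(-1/124)*(-550872)) = 1/(68859/31) = 31/68859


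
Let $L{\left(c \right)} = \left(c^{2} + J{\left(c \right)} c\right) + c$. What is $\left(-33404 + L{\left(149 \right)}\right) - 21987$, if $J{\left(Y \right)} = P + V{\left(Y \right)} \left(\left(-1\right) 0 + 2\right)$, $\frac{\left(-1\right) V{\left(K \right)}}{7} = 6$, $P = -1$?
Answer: $-45706$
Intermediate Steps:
$V{\left(K \right)} = -42$ ($V{\left(K \right)} = \left(-7\right) 6 = -42$)
$J{\left(Y \right)} = -85$ ($J{\left(Y \right)} = -1 - 42 \left(\left(-1\right) 0 + 2\right) = -1 - 42 \left(0 + 2\right) = -1 - 84 = -85$)
$L{\left(c \right)} = c^{2} - 84 c$ ($L{\left(c \right)} = \left(c^{2} - 85 c\right) + c = c^{2} - 84 c$)
$\left(-33404 + L{\left(149 \right)}\right) - 21987 = \left(-33404 + 149 \left(-84 + 149\right)\right) - 21987 = \left(-33404 + 149 \cdot 65\right) - 21987 = \left(-33404 + 9685\right) - 21987 = -23719 - 21987 = -45706$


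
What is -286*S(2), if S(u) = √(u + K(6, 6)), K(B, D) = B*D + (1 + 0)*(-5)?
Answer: -286*√33 ≈ -1642.9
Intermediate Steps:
K(B, D) = -5 + B*D (K(B, D) = B*D + 1*(-5) = B*D - 5 = -5 + B*D)
S(u) = √(31 + u) (S(u) = √(u + (-5 + 6*6)) = √(u + (-5 + 36)) = √(u + 31) = √(31 + u))
-286*S(2) = -286*√(31 + 2) = -286*√33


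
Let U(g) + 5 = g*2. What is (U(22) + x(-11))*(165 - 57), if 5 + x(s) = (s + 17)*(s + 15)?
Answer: 6264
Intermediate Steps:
U(g) = -5 + 2*g (U(g) = -5 + g*2 = -5 + 2*g)
x(s) = -5 + (15 + s)*(17 + s) (x(s) = -5 + (s + 17)*(s + 15) = -5 + (17 + s)*(15 + s) = -5 + (15 + s)*(17 + s))
(U(22) + x(-11))*(165 - 57) = ((-5 + 2*22) + (250 + (-11)**2 + 32*(-11)))*(165 - 57) = ((-5 + 44) + (250 + 121 - 352))*108 = (39 + 19)*108 = 58*108 = 6264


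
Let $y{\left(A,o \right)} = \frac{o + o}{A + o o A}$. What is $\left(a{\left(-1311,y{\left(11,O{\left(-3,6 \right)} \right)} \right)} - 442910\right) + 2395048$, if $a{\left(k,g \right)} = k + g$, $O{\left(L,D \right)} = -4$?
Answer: $\frac{364804641}{187} \approx 1.9508 \cdot 10^{6}$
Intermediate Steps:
$y{\left(A,o \right)} = \frac{2 o}{A + A o^{2}}$ ($y{\left(A,o \right)} = \frac{2 o}{A + o^{2} A} = \frac{2 o}{A + A o^{2}}$)
$a{\left(k,g \right)} = g + k$
$\left(a{\left(-1311,y{\left(11,O{\left(-3,6 \right)} \right)} \right)} - 442910\right) + 2395048 = \left(\left(2 \left(-4\right) \frac{1}{11} \frac{1}{1 + \left(-4\right)^{2}} - 1311\right) - 442910\right) + 2395048 = \left(\left(2 \left(-4\right) \frac{1}{11} \frac{1}{1 + 16} - 1311\right) - 442910\right) + 2395048 = \left(\left(2 \left(-4\right) \frac{1}{11} \cdot \frac{1}{17} - 1311\right) - 442910\right) + 2395048 = \left(\left(- \frac{8}{187} - 1311\right) - 442910\right) + 2395048 = \left(- \frac{245165}{187} - 442910\right) + 2395048 = - \frac{83069335}{187} + 2395048 = \frac{364804641}{187}$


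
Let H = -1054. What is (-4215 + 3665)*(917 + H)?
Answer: 75350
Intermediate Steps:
(-4215 + 3665)*(917 + H) = (-4215 + 3665)*(917 - 1054) = -550*(-137) = 75350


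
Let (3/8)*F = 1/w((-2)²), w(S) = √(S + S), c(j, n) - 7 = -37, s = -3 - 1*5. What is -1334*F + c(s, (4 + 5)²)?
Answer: -30 - 2668*√2/3 ≈ -1287.7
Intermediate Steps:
s = -8 (s = -3 - 5 = -8)
c(j, n) = -30 (c(j, n) = 7 - 37 = -30)
w(S) = √2*√S (w(S) = √(2*S) = √2*√S)
F = 2*√2/3 (F = 8/(3*((√2*√((-2)²)))) = 8/(3*((√2*√4))) = 8/(3*((√2*2))) = 8/(3*((2*√2))) = 8*(√2/4)/3 = 2*√2/3 ≈ 0.94281)
-1334*F + c(s, (4 + 5)²) = -2668*√2/3 - 30 = -30 - 2668*√2/3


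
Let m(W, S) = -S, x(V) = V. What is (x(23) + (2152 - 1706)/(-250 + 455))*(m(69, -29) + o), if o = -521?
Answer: -61932/5 ≈ -12386.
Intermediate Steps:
(x(23) + (2152 - 1706)/(-250 + 455))*(m(69, -29) + o) = (23 + (2152 - 1706)/(-250 + 455))*(-1*(-29) - 521) = (23 + 446/205)*(29 - 521) = (23 + 446*(1/205))*(-492) = (23 + 446/205)*(-492) = (5161/205)*(-492) = -61932/5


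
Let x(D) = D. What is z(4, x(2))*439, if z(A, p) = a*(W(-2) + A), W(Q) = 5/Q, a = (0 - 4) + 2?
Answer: -1317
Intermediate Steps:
a = -2 (a = -4 + 2 = -2)
z(A, p) = 5 - 2*A (z(A, p) = -2*(5/(-2) + A) = -2*(5*(-½) + A) = -2*(-5/2 + A) = 5 - 2*A)
z(4, x(2))*439 = (5 - 2*4)*439 = (5 - 8)*439 = -3*439 = -1317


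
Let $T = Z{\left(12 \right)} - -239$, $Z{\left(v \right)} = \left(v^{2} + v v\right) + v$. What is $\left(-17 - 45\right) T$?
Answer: $-33418$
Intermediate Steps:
$Z{\left(v \right)} = v + 2 v^{2}$ ($Z{\left(v \right)} = \left(v^{2} + v^{2}\right) + v = 2 v^{2} + v = v + 2 v^{2}$)
$T = 539$ ($T = 12 \left(1 + 2 \cdot 12\right) - -239 = 12 \left(1 + 24\right) + 239 = 12 \cdot 25 + 239 = 300 + 239 = 539$)
$\left(-17 - 45\right) T = \left(-17 - 45\right) 539 = \left(-62\right) 539 = -33418$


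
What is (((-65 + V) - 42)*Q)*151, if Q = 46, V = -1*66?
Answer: -1201658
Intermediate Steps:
V = -66
(((-65 + V) - 42)*Q)*151 = (((-65 - 66) - 42)*46)*151 = ((-131 - 42)*46)*151 = -173*46*151 = -7958*151 = -1201658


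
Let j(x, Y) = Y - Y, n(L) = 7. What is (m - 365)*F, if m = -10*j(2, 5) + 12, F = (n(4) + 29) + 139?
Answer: -61775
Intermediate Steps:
F = 175 (F = (7 + 29) + 139 = 36 + 139 = 175)
j(x, Y) = 0
m = 12 (m = -10*0 + 12 = 0 + 12 = 12)
(m - 365)*F = (12 - 365)*175 = -353*175 = -61775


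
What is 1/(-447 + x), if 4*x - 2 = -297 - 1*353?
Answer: -1/609 ≈ -0.0016420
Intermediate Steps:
x = -162 (x = 1/2 + (-297 - 1*353)/4 = 1/2 + (-297 - 353)/4 = 1/2 + (1/4)*(-650) = 1/2 - 325/2 = -162)
1/(-447 + x) = 1/(-447 - 162) = 1/(-609) = -1/609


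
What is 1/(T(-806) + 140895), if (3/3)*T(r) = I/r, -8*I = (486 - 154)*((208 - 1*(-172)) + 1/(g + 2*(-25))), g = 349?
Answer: 481988/67919129803 ≈ 7.0965e-6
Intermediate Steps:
I = -9430543/598 (I = -(486 - 154)*((208 - 1*(-172)) + 1/(349 + 2*(-25)))/8 = -83*((208 + 172) + 1/(349 - 50))/2 = -83*(380 + 1/299)/2 = -83*113621/(2*299) = -⅛*37722172/299 = -9430543/598 ≈ -15770.)
T(r) = -9430543/(598*r)
1/(T(-806) + 140895) = 1/(-9430543/598/(-806) + 140895) = 1/(-9430543/598*(-1/806) + 140895) = 1/(9430543/481988 + 140895) = 1/(67919129803/481988) = 481988/67919129803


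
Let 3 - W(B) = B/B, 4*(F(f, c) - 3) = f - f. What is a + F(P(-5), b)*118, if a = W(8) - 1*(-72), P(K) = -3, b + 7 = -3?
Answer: 428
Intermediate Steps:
b = -10 (b = -7 - 3 = -10)
F(f, c) = 3 (F(f, c) = 3 + (f - f)/4 = 3 + (¼)*0 = 3 + 0 = 3)
W(B) = 2 (W(B) = 3 - B/B = 3 - 1*1 = 3 - 1 = 2)
a = 74 (a = 2 - 1*(-72) = 2 + 72 = 74)
a + F(P(-5), b)*118 = 74 + 3*118 = 74 + 354 = 428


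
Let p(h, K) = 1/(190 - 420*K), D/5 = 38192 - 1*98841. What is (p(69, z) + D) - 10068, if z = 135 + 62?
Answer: -25863988151/82550 ≈ -3.1331e+5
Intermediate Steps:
D = -303245 (D = 5*(38192 - 1*98841) = 5*(38192 - 98841) = 5*(-60649) = -303245)
z = 197
(p(69, z) + D) - 10068 = (-1/(-190 + 420*197) - 303245) - 10068 = (-1/(-190 + 82740) - 303245) - 10068 = (-1/82550 - 303245) - 10068 = -25032874751/82550 - 10068 = -25863988151/82550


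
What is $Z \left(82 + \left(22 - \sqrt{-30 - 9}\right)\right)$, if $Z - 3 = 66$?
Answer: $7176 - 69 i \sqrt{39} \approx 7176.0 - 430.9 i$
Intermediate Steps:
$Z = 69$ ($Z = 3 + 66 = 69$)
$Z \left(82 + \left(22 - \sqrt{-30 - 9}\right)\right) = 69 \left(82 + \left(22 - \sqrt{-30 - 9}\right)\right) = 69 \left(82 + \left(22 - \sqrt{-39}\right)\right) = 69 \left(82 + \left(22 - i \sqrt{39}\right)\right) = 69 \left(104 - i \sqrt{39}\right) = 7176 - 69 i \sqrt{39}$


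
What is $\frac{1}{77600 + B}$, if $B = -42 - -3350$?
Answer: $\frac{1}{80908} \approx 1.236 \cdot 10^{-5}$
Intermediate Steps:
$B = 3308$ ($B = -42 + 3350 = 3308$)
$\frac{1}{77600 + B} = \frac{1}{77600 + 3308} = \frac{1}{80908}$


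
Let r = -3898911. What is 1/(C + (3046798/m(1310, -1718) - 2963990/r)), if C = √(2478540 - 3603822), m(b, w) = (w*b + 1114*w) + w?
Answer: 1905489254117389151588325/74226302848322055390023077490371 - 65962401241002009581255625*I*√1125282/74226302848322055390023077490371 ≈ 2.5671e-8 - 0.00094269*I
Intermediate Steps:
m(b, w) = 1115*w + b*w (m(b, w) = (b*w + 1114*w) + w = (1114*w + b*w) + w = 1115*w + b*w)
C = I*√1125282 (C = √(-1125282) = I*√1125282 ≈ 1060.8*I)
1/(C + (3046798/m(1310, -1718) - 2963990/r)) = 1/(I*√1125282 + (3046798/((-1718*(1115 + 1310))) - 2963990/(-3898911))) = 1/(I*√1125282 + (3046798/((-1718*2425)) - 2963990*(-1/3898911))) = 1/(I*√1125282 + (3046798/(-4166150) + 2963990/3898911)) = 1/(I*√1125282 + (3046798*(-1/4166150) + 2963990/3898911)) = 1/(I*√1125282 + (-1523399/2083075 + 2963990/3898911)) = 1/(I*√1125282 + 234616350761/8121724031325) = 1/(234616350761/8121724031325 + I*√1125282)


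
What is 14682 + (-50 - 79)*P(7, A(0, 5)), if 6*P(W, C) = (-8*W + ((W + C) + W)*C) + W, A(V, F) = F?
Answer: 13693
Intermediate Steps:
P(W, C) = -7*W/6 + C*(C + 2*W)/6 (P(W, C) = ((-8*W + ((W + C) + W)*C) + W)/6 = ((-8*W + ((C + W) + W)*C) + W)/6 = ((-8*W + (C + 2*W)*C) + W)/6 = ((-8*W + C*(C + 2*W)) + W)/6 = (-7*W + C*(C + 2*W))/6 = -7*W/6 + C*(C + 2*W)/6)
14682 + (-50 - 79)*P(7, A(0, 5)) = 14682 + (-50 - 79)*(-7/6*7 + (⅙)*5² + (⅓)*5*7) = 14682 - 129*(-49/6 + (⅙)*25 + 35/3) = 14682 - 129*(-49/6 + 25/6 + 35/3) = 14682 - 129*23/3 = 14682 - 989 = 13693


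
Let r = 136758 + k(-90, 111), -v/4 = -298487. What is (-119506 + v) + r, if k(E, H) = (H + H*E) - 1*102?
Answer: 1201219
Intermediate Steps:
v = 1193948 (v = -4*(-298487) = 1193948)
k(E, H) = -102 + H + E*H (k(E, H) = (H + E*H) - 102 = -102 + H + E*H)
r = 126777 (r = 136758 + (-102 + 111 - 90*111) = 136758 + (-102 + 111 - 9990) = 136758 - 9981 = 126777)
(-119506 + v) + r = (-119506 + 1193948) + 126777 = 1074442 + 126777 = 1201219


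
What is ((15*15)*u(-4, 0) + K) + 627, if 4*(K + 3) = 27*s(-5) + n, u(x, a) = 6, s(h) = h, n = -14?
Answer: 7747/4 ≈ 1936.8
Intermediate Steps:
K = -161/4 (K = -3 + (27*(-5) - 14)/4 = -3 + (-135 - 14)/4 = -3 + (¼)*(-149) = -3 - 149/4 = -161/4 ≈ -40.250)
((15*15)*u(-4, 0) + K) + 627 = ((15*15)*6 - 161/4) + 627 = (225*6 - 161/4) + 627 = (1350 - 161/4) + 627 = 5239/4 + 627 = 7747/4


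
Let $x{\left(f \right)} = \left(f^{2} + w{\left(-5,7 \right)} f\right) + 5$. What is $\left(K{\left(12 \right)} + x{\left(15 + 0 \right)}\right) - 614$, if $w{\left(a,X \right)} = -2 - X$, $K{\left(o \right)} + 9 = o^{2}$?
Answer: $-384$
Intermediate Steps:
$K{\left(o \right)} = -9 + o^{2}$
$x{\left(f \right)} = 5 + f^{2} - 9 f$ ($x{\left(f \right)} = \left(f^{2} + \left(-2 - 7\right) f\right) + 5 = \left(f^{2} - 9 f\right) + 5 = 5 + f^{2} - 9 f$)
$\left(K{\left(12 \right)} + x{\left(15 + 0 \right)}\right) - 614 = \left(\left(-9 + 12^{2}\right) + \left(5 + \left(15 + 0\right)^{2} - 9 \left(15 + 0\right)\right)\right) - 614 = \left(\left(-9 + 144\right) + \left(5 + 15^{2} - 135\right)\right) - 614 = \left(135 + \left(5 + 225 - 135\right)\right) - 614 = \left(135 + 95\right) - 614 = 230 - 614 = -384$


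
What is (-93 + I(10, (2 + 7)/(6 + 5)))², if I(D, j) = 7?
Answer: 7396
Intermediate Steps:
(-93 + I(10, (2 + 7)/(6 + 5)))² = (-93 + 7)² = (-86)² = 7396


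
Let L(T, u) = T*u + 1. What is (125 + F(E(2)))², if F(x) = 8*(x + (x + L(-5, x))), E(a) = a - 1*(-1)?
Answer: 3721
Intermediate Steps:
L(T, u) = 1 + T*u
E(a) = 1 + a (E(a) = a + 1 = 1 + a)
F(x) = 8 - 24*x (F(x) = 8*(x + (x + (1 - 5*x))) = 8*(x + (1 - 4*x)) = 8*(1 - 3*x) = 8 - 24*x)
(125 + F(E(2)))² = (125 + (8 - 24*(1 + 2)))² = (125 + (8 - 24*3))² = (125 + (8 - 72))² = (125 - 64)² = 61² = 3721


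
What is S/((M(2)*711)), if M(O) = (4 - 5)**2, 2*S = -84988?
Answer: -42494/711 ≈ -59.767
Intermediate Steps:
S = -42494 (S = (1/2)*(-84988) = -42494)
M(O) = 1 (M(O) = (-1)**2 = 1)
S/((M(2)*711)) = -42494/(1*711) = -42494/711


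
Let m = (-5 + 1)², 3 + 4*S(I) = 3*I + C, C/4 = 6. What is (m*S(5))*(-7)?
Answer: -1008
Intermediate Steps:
C = 24 (C = 4*6 = 24)
S(I) = 21/4 + 3*I/4 (S(I) = -¾ + (3*I + 24)/4 = -¾ + (24 + 3*I)/4 = -¾ + (6 + 3*I/4) = 21/4 + 3*I/4)
m = 16 (m = (-4)² = 16)
(m*S(5))*(-7) = (16*(21/4 + (¾)*5))*(-7) = (16*(21/4 + 15/4))*(-7) = (16*9)*(-7) = 144*(-7) = -1008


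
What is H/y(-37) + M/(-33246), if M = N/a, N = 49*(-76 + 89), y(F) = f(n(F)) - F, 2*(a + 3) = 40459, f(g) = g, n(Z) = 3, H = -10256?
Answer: -123154454849/480321585 ≈ -256.40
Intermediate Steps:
a = 40453/2 (a = -3 + (1/2)*40459 = -3 + 40459/2 = 40453/2 ≈ 20227.)
y(F) = 3 - F
N = 637 (N = 49*13 = 637)
M = 182/5779 (M = 637/(40453/2) = 637*(2/40453) = 182/5779 ≈ 0.031493)
H/y(-37) + M/(-33246) = -10256/(3 - 1*(-37)) + (182/5779)/(-33246) = -10256/(3 + 37) + (182/5779)*(-1/33246) = -10256/40 - 91/96064317 = -10256*1/40 - 91/96064317 = -1282/5 - 91/96064317 = -123154454849/480321585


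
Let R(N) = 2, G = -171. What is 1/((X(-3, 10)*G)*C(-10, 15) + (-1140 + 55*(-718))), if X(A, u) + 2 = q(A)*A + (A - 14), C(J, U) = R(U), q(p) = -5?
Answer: -1/39262 ≈ -2.5470e-5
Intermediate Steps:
C(J, U) = 2
X(A, u) = -16 - 4*A (X(A, u) = -2 + (-5*A + (A - 14)) = -2 + (-5*A + (-14 + A)) = -2 + (-14 - 4*A) = -16 - 4*A)
1/((X(-3, 10)*G)*C(-10, 15) + (-1140 + 55*(-718))) = 1/(((-16 - 4*(-3))*(-171))*2 + (-1140 + 55*(-718))) = 1/(((-16 + 12)*(-171))*2 + (-1140 - 39490)) = 1/(-4*(-171)*2 - 40630) = 1/(684*2 - 40630) = 1/(1368 - 40630) = 1/(-39262) = -1/39262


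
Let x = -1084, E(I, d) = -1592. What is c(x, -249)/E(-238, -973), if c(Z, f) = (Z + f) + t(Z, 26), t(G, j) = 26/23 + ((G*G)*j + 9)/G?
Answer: 735889867/39691744 ≈ 18.540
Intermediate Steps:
t(G, j) = 26/23 + (9 + j*G²)/G (t(G, j) = 26*(1/23) + (G²*j + 9)/G = 26/23 + (j*G² + 9)/G = 26/23 + (9 + j*G²)/G)
c(Z, f) = 26/23 + f + 9/Z + 27*Z (c(Z, f) = (Z + f) + (26/23 + 9/Z + Z*26) = (Z + f) + (26/23 + 9/Z + 26*Z) = 26/23 + f + 9/Z + 27*Z)
c(x, -249)/E(-238, -973) = (26/23 - 249 + 9/(-1084) + 27*(-1084))/(-1592) = (26/23 - 249 + 9*(-1/1084) - 29268)*(-1/1592) = (26/23 - 249 - 9/1084 - 29268)*(-1/1592) = -735889867/24932*(-1/1592) = 735889867/39691744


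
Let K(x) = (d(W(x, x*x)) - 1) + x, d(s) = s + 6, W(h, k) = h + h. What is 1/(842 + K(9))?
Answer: 1/874 ≈ 0.0011442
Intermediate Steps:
W(h, k) = 2*h
d(s) = 6 + s
K(x) = 5 + 3*x (K(x) = ((6 + 2*x) - 1) + x = (5 + 2*x) + x = 5 + 3*x)
1/(842 + K(9)) = 1/(842 + (5 + 3*9)) = 1/(842 + (5 + 27)) = 1/(842 + 32) = 1/874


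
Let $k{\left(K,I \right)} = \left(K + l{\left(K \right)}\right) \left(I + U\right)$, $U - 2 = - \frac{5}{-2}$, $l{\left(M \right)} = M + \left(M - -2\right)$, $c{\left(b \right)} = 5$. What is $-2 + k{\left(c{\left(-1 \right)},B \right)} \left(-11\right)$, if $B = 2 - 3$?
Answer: $- \frac{1313}{2} \approx -656.5$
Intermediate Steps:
$l{\left(M \right)} = 2 + 2 M$ ($l{\left(M \right)} = M + \left(M + 2\right) = M + \left(2 + M\right) = 2 + 2 M$)
$U = \frac{9}{2}$ ($U = 2 - \frac{5}{-2} = 2 - - \frac{5}{2} = 2 + \frac{5}{2} = \frac{9}{2} \approx 4.5$)
$B = -1$ ($B = 2 - 3 = -1$)
$k{\left(K,I \right)} = \left(2 + 3 K\right) \left(\frac{9}{2} + I\right)$ ($k{\left(K,I \right)} = \left(K + \left(2 + 2 K\right)\right) \left(I + \frac{9}{2}\right) = \left(2 + 3 K\right) \left(\frac{9}{2} + I\right)$)
$-2 + k{\left(c{\left(-1 \right)},B \right)} \left(-11\right) = -2 + \left(9 + 2 \left(-1\right) + \frac{27}{2} \cdot 5 + 3 \left(-1\right) 5\right) \left(-11\right) = -2 + \left(9 - 2 + \frac{135}{2} - 15\right) \left(-11\right) = -2 + \frac{119}{2} \left(-11\right) = -2 - \frac{1309}{2} = - \frac{1313}{2}$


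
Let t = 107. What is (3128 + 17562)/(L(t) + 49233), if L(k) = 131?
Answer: 10345/24682 ≈ 0.41913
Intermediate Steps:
(3128 + 17562)/(L(t) + 49233) = (3128 + 17562)/(131 + 49233) = 20690/49364 = 20690*(1/49364) = 10345/24682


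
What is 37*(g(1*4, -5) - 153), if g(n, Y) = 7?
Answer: -5402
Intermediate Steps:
37*(g(1*4, -5) - 153) = 37*(7 - 153) = 37*(-146) = -5402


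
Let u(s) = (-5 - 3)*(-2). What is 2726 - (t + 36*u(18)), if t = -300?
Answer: 2450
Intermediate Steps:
u(s) = 16 (u(s) = -8*(-2) = 16)
2726 - (t + 36*u(18)) = 2726 - (-300 + 36*16) = 2726 - (-300 + 576) = 2726 - 1*276 = 2726 - 276 = 2450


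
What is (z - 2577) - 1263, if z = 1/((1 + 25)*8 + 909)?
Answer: -4289279/1117 ≈ -3840.0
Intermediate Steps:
z = 1/1117 (z = 1/(26*8 + 909) = 1/(208 + 909) = 1/1117 ≈ 0.00089526)
(z - 2577) - 1263 = (1/1117 - 2577) - 1263 = -2878508/1117 - 1263 = -4289279/1117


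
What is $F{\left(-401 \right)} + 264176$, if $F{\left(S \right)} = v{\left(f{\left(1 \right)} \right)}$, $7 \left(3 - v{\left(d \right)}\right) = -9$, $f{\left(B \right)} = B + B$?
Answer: $\frac{1849262}{7} \approx 2.6418 \cdot 10^{5}$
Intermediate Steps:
$f{\left(B \right)} = 2 B$
$v{\left(d \right)} = \frac{30}{7}$ ($v{\left(d \right)} = 3 - - \frac{9}{7} = 3 + \frac{9}{7} = \frac{30}{7}$)
$F{\left(S \right)} = \frac{30}{7}$
$F{\left(-401 \right)} + 264176 = \frac{30}{7} + 264176 = \frac{1849262}{7}$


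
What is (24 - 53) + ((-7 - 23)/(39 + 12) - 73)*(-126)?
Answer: 157133/17 ≈ 9243.1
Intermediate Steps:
(24 - 53) + ((-7 - 23)/(39 + 12) - 73)*(-126) = -29 + (-30/51 - 73)*(-126) = -29 + (-30*1/51 - 73)*(-126) = -29 + (-10/17 - 73)*(-126) = -29 - 1251/17*(-126) = -29 + 157626/17 = 157133/17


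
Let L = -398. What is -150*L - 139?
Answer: 59561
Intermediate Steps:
-150*L - 139 = -150*(-398) - 139 = 59700 - 139 = 59561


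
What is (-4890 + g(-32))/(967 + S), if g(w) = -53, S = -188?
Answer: -4943/779 ≈ -6.3453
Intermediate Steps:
(-4890 + g(-32))/(967 + S) = (-4890 - 53)/(967 - 188) = -4943/779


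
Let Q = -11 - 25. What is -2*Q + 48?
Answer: 120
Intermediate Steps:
Q = -36
-2*Q + 48 = -2*(-36) + 48 = 72 + 48 = 120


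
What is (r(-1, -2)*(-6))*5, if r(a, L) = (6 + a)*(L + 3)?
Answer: -150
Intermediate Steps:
r(a, L) = (3 + L)*(6 + a) (r(a, L) = (6 + a)*(3 + L) = (3 + L)*(6 + a))
(r(-1, -2)*(-6))*5 = ((18 + 3*(-1) + 6*(-2) - 2*(-1))*(-6))*5 = ((18 - 3 - 12 + 2)*(-6))*5 = (5*(-6))*5 = -30*5 = -150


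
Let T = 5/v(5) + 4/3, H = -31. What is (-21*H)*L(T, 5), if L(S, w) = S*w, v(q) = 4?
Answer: 33635/4 ≈ 8408.8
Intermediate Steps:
T = 31/12 (T = 5/4 + 4/3 = 31/12 ≈ 2.5833)
(-21*H)*L(T, 5) = (-21*(-31))*((31/12)*5) = 651*(155/12) = 33635/4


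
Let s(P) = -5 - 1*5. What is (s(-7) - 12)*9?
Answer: -198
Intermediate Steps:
s(P) = -10 (s(P) = -5 - 5 = -10)
(s(-7) - 12)*9 = (-10 - 12)*9 = -22*9 = -198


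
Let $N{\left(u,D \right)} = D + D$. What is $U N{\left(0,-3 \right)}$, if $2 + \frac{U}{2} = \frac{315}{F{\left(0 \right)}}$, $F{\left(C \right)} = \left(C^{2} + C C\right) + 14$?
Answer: $-246$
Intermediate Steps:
$F{\left(C \right)} = 14 + 2 C^{2}$ ($F{\left(C \right)} = \left(C^{2} + C^{2}\right) + 14 = 2 C^{2} + 14 = 14 + 2 C^{2}$)
$N{\left(u,D \right)} = 2 D$
$U = 41$ ($U = -4 + 2 \frac{315}{14 + 2 \cdot 0^{2}} = -4 + 2 \frac{315}{14 + 2 \cdot 0} = -4 + 2 \frac{315}{14 + 0} = -4 + 2 \cdot \frac{315}{14} = -4 + 2 \cdot 315 \cdot \frac{1}{14} = -4 + 2 \cdot \frac{45}{2} = -4 + 45 = 41$)
$U N{\left(0,-3 \right)} = 41 \cdot 2 \left(-3\right) = 41 \left(-6\right) = -246$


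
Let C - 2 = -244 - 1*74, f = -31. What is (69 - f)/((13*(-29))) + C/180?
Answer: -34283/16965 ≈ -2.0208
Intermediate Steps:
C = -316 (C = 2 + (-244 - 1*74) = 2 + (-244 - 74) = 2 - 318 = -316)
(69 - f)/((13*(-29))) + C/180 = (69 - 1*(-31))/((13*(-29))) - 316/180 = (69 + 31)/(-377) - 316*1/180 = 100*(-1/377) - 79/45 = -100/377 - 79/45 = -34283/16965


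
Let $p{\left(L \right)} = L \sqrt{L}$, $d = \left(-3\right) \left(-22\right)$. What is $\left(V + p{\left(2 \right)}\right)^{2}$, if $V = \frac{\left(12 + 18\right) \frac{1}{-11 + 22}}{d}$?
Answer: $\frac{117153}{14641} + \frac{20 \sqrt{2}}{121} \approx 8.2355$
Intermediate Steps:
$d = 66$
$p{\left(L \right)} = L^{\frac{3}{2}}$
$V = \frac{5}{121}$ ($V = \frac{\left(12 + 18\right) \frac{1}{-11 + 22}}{66} = \frac{30}{11} \cdot \frac{1}{66} = \frac{5}{121} \approx 0.041322$)
$\left(V + p{\left(2 \right)}\right)^{2} = \left(\frac{5}{121} + 2^{\frac{3}{2}}\right)^{2} = \left(\frac{5}{121} + 2 \sqrt{2}\right)^{2}$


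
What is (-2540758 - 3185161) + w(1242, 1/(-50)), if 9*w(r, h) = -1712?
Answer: -51534983/9 ≈ -5.7261e+6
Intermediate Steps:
w(r, h) = -1712/9 (w(r, h) = (⅑)*(-1712) = -1712/9)
(-2540758 - 3185161) + w(1242, 1/(-50)) = (-2540758 - 3185161) - 1712/9 = -5725919 - 1712/9 = -51534983/9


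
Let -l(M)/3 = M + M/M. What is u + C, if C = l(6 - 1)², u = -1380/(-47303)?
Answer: 15327552/47303 ≈ 324.03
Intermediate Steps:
l(M) = -3 - 3*M (l(M) = -3*(M + M/M) = -3*(M + 1) = -3*(1 + M) = -3 - 3*M)
u = 1380/47303 (u = -1380*(-1/47303) = 1380/47303 ≈ 0.029174)
C = 324 (C = (-3 - 3*(6 - 1))² = (-3 - 3*5)² = (-3 - 15)² = (-18)² = 324)
u + C = 1380/47303 + 324 = 15327552/47303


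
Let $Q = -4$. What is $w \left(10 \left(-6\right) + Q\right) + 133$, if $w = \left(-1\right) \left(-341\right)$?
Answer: $-21691$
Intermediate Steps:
$w = 341$
$w \left(10 \left(-6\right) + Q\right) + 133 = 341 \left(10 \left(-6\right) - 4\right) + 133 = 341 \left(-60 - 4\right) + 133 = 341 \left(-64\right) + 133 = -21824 + 133 = -21691$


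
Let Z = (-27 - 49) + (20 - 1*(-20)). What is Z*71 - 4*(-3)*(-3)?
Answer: -2592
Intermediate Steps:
Z = -36 (Z = -76 + (20 + 20) = -76 + 40 = -36)
Z*71 - 4*(-3)*(-3) = -36*71 - 4*(-3)*(-3) = -2556 + 12*(-3) = -2556 - 36 = -2592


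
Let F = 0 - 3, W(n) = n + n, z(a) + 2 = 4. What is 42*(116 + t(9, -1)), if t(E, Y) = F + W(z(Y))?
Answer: 4914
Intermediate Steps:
z(a) = 2 (z(a) = -2 + 4 = 2)
W(n) = 2*n
F = -3
t(E, Y) = 1 (t(E, Y) = -3 + 2*2 = -3 + 4 = 1)
42*(116 + t(9, -1)) = 42*(116 + 1) = 42*117 = 4914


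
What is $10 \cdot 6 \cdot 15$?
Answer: $900$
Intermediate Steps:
$10 \cdot 6 \cdot 15 = 60 \cdot 15 = 900$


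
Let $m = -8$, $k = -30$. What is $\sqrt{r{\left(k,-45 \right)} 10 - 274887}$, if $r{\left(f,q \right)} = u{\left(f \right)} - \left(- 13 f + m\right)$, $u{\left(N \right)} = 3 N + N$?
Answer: $i \sqrt{279907} \approx 529.06 i$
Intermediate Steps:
$u{\left(N \right)} = 4 N$
$r{\left(f,q \right)} = 8 + 17 f$ ($r{\left(f,q \right)} = 4 f - \left(- 13 f - 8\right) = 4 f - \left(-8 - 13 f\right) = 4 f + \left(8 + 13 f\right) = 8 + 17 f$)
$\sqrt{r{\left(k,-45 \right)} 10 - 274887} = \sqrt{\left(8 + 17 \left(-30\right)\right) 10 - 274887} = \sqrt{\left(8 - 510\right) 10 - 274887} = \sqrt{\left(-502\right) 10 - 274887} = \sqrt{-5020 - 274887} = \sqrt{-279907} = i \sqrt{279907}$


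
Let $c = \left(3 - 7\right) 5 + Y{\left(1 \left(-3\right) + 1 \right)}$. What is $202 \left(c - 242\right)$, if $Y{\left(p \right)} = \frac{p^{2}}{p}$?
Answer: $-53328$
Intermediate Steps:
$Y{\left(p \right)} = p$
$c = -22$ ($c = \left(3 - 7\right) 5 + \left(1 \left(-3\right) + 1\right) = \left(-4\right) 5 + \left(-3 + 1\right) = -20 - 2 = -22$)
$202 \left(c - 242\right) = 202 \left(-22 - 242\right) = 202 \left(-264\right) = -53328$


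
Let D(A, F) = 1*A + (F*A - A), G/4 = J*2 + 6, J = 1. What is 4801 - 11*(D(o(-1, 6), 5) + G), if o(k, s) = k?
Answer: 4504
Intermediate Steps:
G = 32 (G = 4*(1*2 + 6) = 4*(2 + 6) = 4*8 = 32)
D(A, F) = A*F (D(A, F) = A + (A*F - A) = A + (-A + A*F) = A*F)
4801 - 11*(D(o(-1, 6), 5) + G) = 4801 - 11*(-1*5 + 32) = 4801 - 11*(-5 + 32) = 4801 - 11*27 = 4801 - 1*297 = 4801 - 297 = 4504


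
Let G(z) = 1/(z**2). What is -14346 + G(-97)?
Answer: -134981513/9409 ≈ -14346.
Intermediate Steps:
G(z) = z**(-2)
-14346 + G(-97) = -14346 + (-97)**(-2) = -14346 + 1/9409 = -134981513/9409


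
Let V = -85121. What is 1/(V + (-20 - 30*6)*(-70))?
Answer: -1/71121 ≈ -1.4061e-5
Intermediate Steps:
1/(V + (-20 - 30*6)*(-70)) = 1/(-85121 + (-20 - 30*6)*(-70)) = 1/(-85121 + (-20 - 180)*(-70)) = 1/(-85121 - 200*(-70)) = 1/(-85121 + 14000) = 1/(-71121) = -1/71121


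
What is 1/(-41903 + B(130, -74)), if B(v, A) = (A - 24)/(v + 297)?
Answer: -61/2556097 ≈ -2.3865e-5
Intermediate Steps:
B(v, A) = (-24 + A)/(297 + v)
1/(-41903 + B(130, -74)) = 1/(-41903 + (-24 - 74)/(297 + 130)) = 1/(-41903 - 98/427) = 1/(-41903 + (1/427)*(-98)) = 1/(-41903 - 14/61) = 1/(-2556097/61) = -61/2556097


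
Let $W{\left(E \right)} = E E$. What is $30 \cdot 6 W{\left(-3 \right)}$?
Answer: $1620$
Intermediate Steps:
$W{\left(E \right)} = E^{2}$
$30 \cdot 6 W{\left(-3 \right)} = 30 \cdot 6 \left(-3\right)^{2} = 180 \cdot 9 = 1620$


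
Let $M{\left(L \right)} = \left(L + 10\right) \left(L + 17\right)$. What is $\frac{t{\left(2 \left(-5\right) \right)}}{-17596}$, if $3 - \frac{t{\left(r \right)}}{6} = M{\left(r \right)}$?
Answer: $- \frac{9}{8798} \approx -0.001023$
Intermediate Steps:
$M{\left(L \right)} = \left(10 + L\right) \left(17 + L\right)$
$t{\left(r \right)} = -1002 - 162 r - 6 r^{2}$ ($t{\left(r \right)} = 18 - 6 \left(170 + r^{2} + 27 r\right) = 18 - \left(1020 + 6 r^{2} + 162 r\right) = -1002 - 162 r - 6 r^{2}$)
$\frac{t{\left(2 \left(-5\right) \right)}}{-17596} = \frac{-1002 - 162 \cdot 2 \left(-5\right) - 6 \left(2 \left(-5\right)\right)^{2}}{-17596} = \left(-1002 - -1620 - 6 \left(-10\right)^{2}\right) \left(- \frac{1}{17596}\right) = \left(-1002 + 1620 - 600\right) \left(- \frac{1}{17596}\right) = 18 \left(- \frac{1}{17596}\right) = - \frac{9}{8798}$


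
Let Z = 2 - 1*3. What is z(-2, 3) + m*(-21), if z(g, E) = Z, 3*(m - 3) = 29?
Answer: -267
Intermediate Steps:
m = 38/3 (m = 3 + (⅓)*29 = 3 + 29/3 = 38/3 ≈ 12.667)
Z = -1 (Z = 2 - 3 = -1)
z(g, E) = -1
z(-2, 3) + m*(-21) = -1 + (38/3)*(-21) = -1 - 266 = -267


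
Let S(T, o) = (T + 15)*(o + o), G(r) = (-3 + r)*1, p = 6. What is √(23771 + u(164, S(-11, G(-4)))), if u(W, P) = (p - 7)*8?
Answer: 89*√3 ≈ 154.15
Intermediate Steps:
G(r) = -3 + r
S(T, o) = 2*o*(15 + T) (S(T, o) = (15 + T)*(2*o) = 2*o*(15 + T))
u(W, P) = -8 (u(W, P) = (6 - 7)*8 = -1*8 = -8)
√(23771 + u(164, S(-11, G(-4)))) = √(23771 - 8) = √23763 = 89*√3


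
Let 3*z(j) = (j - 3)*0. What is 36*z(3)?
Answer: 0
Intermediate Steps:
z(j) = 0 (z(j) = ((j - 3)*0)/3 = ((-3 + j)*0)/3 = (⅓)*0 = 0)
36*z(3) = 36*0 = 0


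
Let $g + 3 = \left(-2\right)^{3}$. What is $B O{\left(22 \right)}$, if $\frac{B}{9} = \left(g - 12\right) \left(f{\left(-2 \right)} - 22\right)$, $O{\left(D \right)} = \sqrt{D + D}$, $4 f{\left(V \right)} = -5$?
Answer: $\frac{19251 \sqrt{11}}{2} \approx 31924.0$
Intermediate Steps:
$f{\left(V \right)} = - \frac{5}{4}$ ($f{\left(V \right)} = \frac{1}{4} \left(-5\right) = - \frac{5}{4}$)
$g = -11$ ($g = -3 + \left(-2\right)^{3} = -3 - 8 = -11$)
$O{\left(D \right)} = \sqrt{2} \sqrt{D}$ ($O{\left(D \right)} = \sqrt{2 D} = \sqrt{2} \sqrt{D}$)
$B = \frac{19251}{4}$ ($B = 9 \left(-11 - 12\right) \left(- \frac{5}{4} - 22\right) = 9 \left(\left(-23\right) \left(- \frac{93}{4}\right)\right) = 9 \cdot \frac{2139}{4} = \frac{19251}{4} \approx 4812.8$)
$B O{\left(22 \right)} = \frac{19251 \sqrt{2} \sqrt{22}}{4} = \frac{19251 \cdot 2 \sqrt{11}}{4} = \frac{19251 \sqrt{11}}{2}$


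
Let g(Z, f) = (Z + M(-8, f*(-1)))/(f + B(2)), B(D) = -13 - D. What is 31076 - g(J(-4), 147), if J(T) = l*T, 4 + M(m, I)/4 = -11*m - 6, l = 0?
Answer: 341810/11 ≈ 31074.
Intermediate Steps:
M(m, I) = -40 - 44*m (M(m, I) = -16 + 4*(-11*m - 6) = -16 + 4*(-6 - 11*m) = -16 + (-24 - 44*m) = -40 - 44*m)
J(T) = 0 (J(T) = 0*T = 0)
g(Z, f) = (312 + Z)/(-15 + f) (g(Z, f) = (Z + (-40 - 44*(-8)))/(f + (-13 - 1*2)) = (Z + (-40 + 352))/(f + (-13 - 2)) = (Z + 312)/(f - 15) = (312 + Z)/(-15 + f))
31076 - g(J(-4), 147) = 31076 - (312 + 0)/(-15 + 147) = 31076 - 312/132 = 31076 - 1*26/11 = 31076 - 26/11 = 341810/11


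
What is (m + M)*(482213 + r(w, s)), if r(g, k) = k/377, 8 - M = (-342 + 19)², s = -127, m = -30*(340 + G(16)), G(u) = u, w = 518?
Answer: -20906511804174/377 ≈ -5.5455e+10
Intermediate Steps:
m = -10680 (m = -30*(340 + 16) = -30*356 = -10680)
M = -104321 (M = 8 - (-342 + 19)² = 8 - 1*(-323)² = 8 - 1*104329 = 8 - 104329 = -104321)
r(g, k) = k/377 (r(g, k) = k*(1/377) = k/377)
(m + M)*(482213 + r(w, s)) = (-10680 - 104321)*(482213 + (1/377)*(-127)) = -115001*(482213 - 127/377) = -115001*181794174/377 = -20906511804174/377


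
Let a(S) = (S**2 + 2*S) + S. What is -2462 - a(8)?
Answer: -2550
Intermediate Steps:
a(S) = S**2 + 3*S
-2462 - a(8) = -2462 - 8*(3 + 8) = -2462 - 8*11 = -2462 - 1*88 = -2462 - 88 = -2550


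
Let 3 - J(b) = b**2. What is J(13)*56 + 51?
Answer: -9245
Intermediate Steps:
J(b) = 3 - b**2
J(13)*56 + 51 = (3 - 1*13**2)*56 + 51 = (3 - 1*169)*56 + 51 = (3 - 169)*56 + 51 = -166*56 + 51 = -9296 + 51 = -9245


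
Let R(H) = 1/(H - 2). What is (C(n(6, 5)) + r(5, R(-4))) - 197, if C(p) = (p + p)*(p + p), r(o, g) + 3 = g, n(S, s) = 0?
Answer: -1201/6 ≈ -200.17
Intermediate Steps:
R(H) = 1/(-2 + H)
r(o, g) = -3 + g
C(p) = 4*p**2 (C(p) = (2*p)*(2*p) = 4*p**2)
(C(n(6, 5)) + r(5, R(-4))) - 197 = (4*0**2 + (-3 + 1/(-2 - 4))) - 197 = (4*0 + (-3 + 1/(-6))) - 197 = (0 + (-3 - 1/6)) - 197 = (0 - 19/6) - 197 = -19/6 - 197 = -1201/6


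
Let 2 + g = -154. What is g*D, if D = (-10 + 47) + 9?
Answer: -7176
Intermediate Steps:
g = -156 (g = -2 - 154 = -156)
D = 46 (D = 37 + 9 = 46)
g*D = -156*46 = -7176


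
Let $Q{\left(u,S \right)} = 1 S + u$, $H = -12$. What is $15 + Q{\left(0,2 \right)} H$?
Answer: $-9$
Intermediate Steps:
$Q{\left(u,S \right)} = S + u$
$15 + Q{\left(0,2 \right)} H = 15 + \left(2 + 0\right) \left(-12\right) = 15 + 2 \left(-12\right) = 15 - 24 = -9$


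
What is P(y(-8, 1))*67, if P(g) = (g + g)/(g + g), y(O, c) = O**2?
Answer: 67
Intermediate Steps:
P(g) = 1 (P(g) = (2*g)/((2*g)) = (2*g)*(1/(2*g)) = 1)
P(y(-8, 1))*67 = 1*67 = 67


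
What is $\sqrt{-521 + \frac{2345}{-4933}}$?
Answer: $\frac{i \sqrt{12689836654}}{4933} \approx 22.836 i$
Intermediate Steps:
$\sqrt{-521 + \frac{2345}{-4933}} = \sqrt{-521 + 2345 \left(- \frac{1}{4933}\right)} = \sqrt{-521 - \frac{2345}{4933}} = \sqrt{- \frac{2572438}{4933}} = \frac{i \sqrt{12689836654}}{4933}$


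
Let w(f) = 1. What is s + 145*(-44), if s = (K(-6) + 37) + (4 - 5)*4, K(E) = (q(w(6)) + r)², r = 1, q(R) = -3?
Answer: -6343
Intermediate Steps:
K(E) = 4 (K(E) = (-3 + 1)² = (-2)² = 4)
s = 37 (s = (4 + 37) + (4 - 5)*4 = 41 - 1*4 = 41 - 4 = 37)
s + 145*(-44) = 37 + 145*(-44) = 37 - 6380 = -6343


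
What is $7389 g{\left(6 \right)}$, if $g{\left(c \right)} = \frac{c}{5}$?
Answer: $\frac{44334}{5} \approx 8866.8$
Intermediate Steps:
$g{\left(c \right)} = \frac{c}{5}$ ($g{\left(c \right)} = c \frac{1}{5} = \frac{c}{5}$)
$7389 g{\left(6 \right)} = 7389 \cdot \frac{1}{5} \cdot 6 = 7389 \cdot \frac{6}{5} = \frac{44334}{5}$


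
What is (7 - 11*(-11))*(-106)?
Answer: -13568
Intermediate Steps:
(7 - 11*(-11))*(-106) = (7 + 121)*(-106) = 128*(-106) = -13568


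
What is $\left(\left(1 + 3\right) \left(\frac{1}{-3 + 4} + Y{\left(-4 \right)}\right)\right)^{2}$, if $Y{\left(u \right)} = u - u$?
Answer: $16$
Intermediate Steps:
$Y{\left(u \right)} = 0$
$\left(\left(1 + 3\right) \left(\frac{1}{-3 + 4} + Y{\left(-4 \right)}\right)\right)^{2} = \left(\left(1 + 3\right) \left(\frac{1}{-3 + 4} + 0\right)\right)^{2} = \left(4 \left(1^{-1} + 0\right)\right)^{2} = \left(4 \left(1 + 0\right)\right)^{2} = \left(4 \cdot 1\right)^{2} = 4^{2} = 16$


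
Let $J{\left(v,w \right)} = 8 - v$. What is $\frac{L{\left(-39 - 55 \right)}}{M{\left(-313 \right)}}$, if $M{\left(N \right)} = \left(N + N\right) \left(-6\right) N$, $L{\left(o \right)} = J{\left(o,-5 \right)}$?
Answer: $- \frac{17}{195938} \approx -8.6762 \cdot 10^{-5}$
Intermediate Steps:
$L{\left(o \right)} = 8 - o$
$M{\left(N \right)} = - 12 N^{2}$ ($M{\left(N \right)} = 2 N \left(-6\right) N = - 12 N N = - 12 N^{2}$)
$\frac{L{\left(-39 - 55 \right)}}{M{\left(-313 \right)}} = \frac{8 - \left(-39 - 55\right)}{\left(-12\right) \left(-313\right)^{2}} = \frac{8 - \left(-39 - 55\right)}{\left(-12\right) 97969} = \frac{8 - -94}{-1175628} = \left(8 + 94\right) \left(- \frac{1}{1175628}\right) = 102 \left(- \frac{1}{1175628}\right) = - \frac{17}{195938}$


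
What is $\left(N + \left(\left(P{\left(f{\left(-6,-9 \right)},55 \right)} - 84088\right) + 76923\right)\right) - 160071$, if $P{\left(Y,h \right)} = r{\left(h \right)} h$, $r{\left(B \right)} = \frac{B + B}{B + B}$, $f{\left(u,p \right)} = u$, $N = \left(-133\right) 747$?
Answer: $-266532$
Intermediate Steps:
$N = -99351$
$r{\left(B \right)} = 1$ ($r{\left(B \right)} = \frac{2 B}{2 B} = 2 B \frac{1}{2 B} = 1$)
$P{\left(Y,h \right)} = h$ ($P{\left(Y,h \right)} = 1 h = h$)
$\left(N + \left(\left(P{\left(f{\left(-6,-9 \right)},55 \right)} - 84088\right) + 76923\right)\right) - 160071 = \left(-99351 + \left(\left(55 - 84088\right) + 76923\right)\right) - 160071 = \left(-99351 + \left(-84033 + 76923\right)\right) - 160071 = \left(-99351 - 7110\right) - 160071 = -106461 - 160071 = -266532$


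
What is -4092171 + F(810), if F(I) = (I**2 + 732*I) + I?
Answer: -2842341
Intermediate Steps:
F(I) = I**2 + 733*I
-4092171 + F(810) = -4092171 + 810*(733 + 810) = -4092171 + 810*1543 = -4092171 + 1249830 = -2842341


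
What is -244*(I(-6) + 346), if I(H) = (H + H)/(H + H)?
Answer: -84668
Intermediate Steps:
I(H) = 1 (I(H) = (2*H)/((2*H)) = (2*H)*(1/(2*H)) = 1)
-244*(I(-6) + 346) = -244*(1 + 346) = -244*347 = -84668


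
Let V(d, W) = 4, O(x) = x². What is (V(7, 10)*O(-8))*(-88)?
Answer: -22528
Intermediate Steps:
(V(7, 10)*O(-8))*(-88) = (4*(-8)²)*(-88) = (4*64)*(-88) = 256*(-88) = -22528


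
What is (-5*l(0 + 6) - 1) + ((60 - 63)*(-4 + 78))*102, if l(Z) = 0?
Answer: -22645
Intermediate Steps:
(-5*l(0 + 6) - 1) + ((60 - 63)*(-4 + 78))*102 = (-5*0 - 1) + ((60 - 63)*(-4 + 78))*102 = (0 - 1) - 3*74*102 = -1 - 222*102 = -1 - 22644 = -22645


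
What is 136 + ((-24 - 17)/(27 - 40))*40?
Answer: 3408/13 ≈ 262.15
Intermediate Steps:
136 + ((-24 - 17)/(27 - 40))*40 = 136 - 41/(-13)*40 = 136 - 41*(-1/13)*40 = 136 + (41/13)*40 = 136 + 1640/13 = 3408/13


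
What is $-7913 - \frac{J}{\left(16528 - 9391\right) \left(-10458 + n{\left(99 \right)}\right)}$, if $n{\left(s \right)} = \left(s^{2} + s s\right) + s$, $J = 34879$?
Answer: $- \frac{40153785274}{5074407} \approx -7913.0$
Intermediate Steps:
$n{\left(s \right)} = s + 2 s^{2}$ ($n{\left(s \right)} = \left(s^{2} + s^{2}\right) + s = 2 s^{2} + s = s + 2 s^{2}$)
$-7913 - \frac{J}{\left(16528 - 9391\right) \left(-10458 + n{\left(99 \right)}\right)} = -7913 - \frac{34879}{\left(16528 - 9391\right) \left(-10458 + 99 \left(1 + 2 \cdot 99\right)\right)} = -7913 - \frac{34879}{7137 \left(-10458 + 99 \left(1 + 198\right)\right)} = -7913 - \frac{34879}{7137 \left(-10458 + 99 \cdot 199\right)} = -7913 - \frac{34879}{7137 \left(-10458 + 19701\right)} = -7913 - \frac{34879}{7137 \cdot 9243} = -7913 - \frac{34879}{65967291} = -7913 - 34879 \cdot \frac{1}{65967291} = -7913 - \frac{2683}{5074407} = - \frac{40153785274}{5074407}$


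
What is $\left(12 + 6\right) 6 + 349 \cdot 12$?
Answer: $4296$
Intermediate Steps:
$\left(12 + 6\right) 6 + 349 \cdot 12 = 18 \cdot 6 + 4188 = 108 + 4188 = 4296$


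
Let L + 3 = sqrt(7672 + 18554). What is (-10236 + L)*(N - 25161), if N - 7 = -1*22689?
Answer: 489864477 - 143529*sqrt(2914) ≈ 4.8212e+8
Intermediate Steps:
L = -3 + 3*sqrt(2914) (L = -3 + sqrt(7672 + 18554) = -3 + sqrt(26226) = -3 + 3*sqrt(2914) ≈ 158.94)
N = -22682 (N = 7 - 1*22689 = 7 - 22689 = -22682)
(-10236 + L)*(N - 25161) = (-10236 + (-3 + 3*sqrt(2914)))*(-22682 - 25161) = (-10239 + 3*sqrt(2914))*(-47843) = 489864477 - 143529*sqrt(2914)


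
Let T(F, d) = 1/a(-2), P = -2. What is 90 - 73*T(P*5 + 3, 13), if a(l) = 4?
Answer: 287/4 ≈ 71.750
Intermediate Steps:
T(F, d) = ¼ (T(F, d) = 1/4 = ¼)
90 - 73*T(P*5 + 3, 13) = 90 - 73*¼ = 90 - 73/4 = 287/4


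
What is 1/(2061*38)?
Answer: 1/78318 ≈ 1.2768e-5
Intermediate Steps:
1/(2061*38) = 1/78318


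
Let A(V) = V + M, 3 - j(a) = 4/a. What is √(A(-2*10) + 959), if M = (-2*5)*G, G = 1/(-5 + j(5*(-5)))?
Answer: √499606/23 ≈ 30.732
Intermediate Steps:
j(a) = 3 - 4/a
G = -25/46 (G = 1/(-5 + (3 - 4/(5*(-5)))) = 1/(-5 + (3 - 4/(-25))) = 1/(-5 + (3 - 4*(-1/25))) = 1/(-5 + (3 + 4/25)) = 1/(-5 + 79/25) = 1/(-46/25) = -25/46 ≈ -0.54348)
M = 125/23 (M = -2*5*(-25/46) = -10*(-25/46) = 125/23 ≈ 5.4348)
A(V) = 125/23 + V (A(V) = V + 125/23 = 125/23 + V)
√(A(-2*10) + 959) = √((125/23 - 2*10) + 959) = √((125/23 - 20) + 959) = √(-335/23 + 959) = √(21722/23) = √499606/23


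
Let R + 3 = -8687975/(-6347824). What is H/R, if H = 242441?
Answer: -1538972798384/10355497 ≈ -1.4861e+5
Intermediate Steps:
R = -10355497/6347824 (R = -3 - 8687975/(-6347824) = -3 - 8687975*(-1/6347824) = -3 + 8687975/6347824 = -10355497/6347824 ≈ -1.6313)
H/R = 242441/(-10355497/6347824) = 242441*(-6347824/10355497) = -1538972798384/10355497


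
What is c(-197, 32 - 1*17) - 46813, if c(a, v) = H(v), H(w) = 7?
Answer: -46806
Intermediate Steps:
c(a, v) = 7
c(-197, 32 - 1*17) - 46813 = 7 - 46813 = -46806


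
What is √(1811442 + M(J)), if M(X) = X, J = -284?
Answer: √1811158 ≈ 1345.8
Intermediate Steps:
√(1811442 + M(J)) = √(1811442 - 284) = √1811158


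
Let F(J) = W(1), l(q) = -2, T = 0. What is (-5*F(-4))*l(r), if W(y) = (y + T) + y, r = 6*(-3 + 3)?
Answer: 20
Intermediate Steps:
r = 0 (r = 6*0 = 0)
W(y) = 2*y (W(y) = (y + 0) + y = y + y = 2*y)
F(J) = 2 (F(J) = 2*1 = 2)
(-5*F(-4))*l(r) = -5*2*(-2) = -10*(-2) = 20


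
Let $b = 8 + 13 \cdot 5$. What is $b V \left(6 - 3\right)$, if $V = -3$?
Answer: $-657$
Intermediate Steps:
$b = 73$ ($b = 8 + 65 = 73$)
$b V \left(6 - 3\right) = 73 \left(- 3 \left(6 - 3\right)\right) = 73 \left(\left(-3\right) 3\right) = 73 \left(-9\right) = -657$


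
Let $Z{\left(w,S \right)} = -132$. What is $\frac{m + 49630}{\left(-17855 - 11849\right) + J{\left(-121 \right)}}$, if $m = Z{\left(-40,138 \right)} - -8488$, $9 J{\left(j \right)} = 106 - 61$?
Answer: $- \frac{57986}{29699} \approx -1.9525$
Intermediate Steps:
$J{\left(j \right)} = 5$ ($J{\left(j \right)} = \frac{106 - 61}{9} = \frac{1}{9} \cdot 45 = 5$)
$m = 8356$ ($m = -132 - -8488 = -132 + 8488 = 8356$)
$\frac{m + 49630}{\left(-17855 - 11849\right) + J{\left(-121 \right)}} = \frac{8356 + 49630}{\left(-17855 - 11849\right) + 5} = \frac{57986}{\left(-17855 - 11849\right) + 5} = \frac{57986}{-29704 + 5} = \frac{57986}{-29699} = 57986 \left(- \frac{1}{29699}\right) = - \frac{57986}{29699}$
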